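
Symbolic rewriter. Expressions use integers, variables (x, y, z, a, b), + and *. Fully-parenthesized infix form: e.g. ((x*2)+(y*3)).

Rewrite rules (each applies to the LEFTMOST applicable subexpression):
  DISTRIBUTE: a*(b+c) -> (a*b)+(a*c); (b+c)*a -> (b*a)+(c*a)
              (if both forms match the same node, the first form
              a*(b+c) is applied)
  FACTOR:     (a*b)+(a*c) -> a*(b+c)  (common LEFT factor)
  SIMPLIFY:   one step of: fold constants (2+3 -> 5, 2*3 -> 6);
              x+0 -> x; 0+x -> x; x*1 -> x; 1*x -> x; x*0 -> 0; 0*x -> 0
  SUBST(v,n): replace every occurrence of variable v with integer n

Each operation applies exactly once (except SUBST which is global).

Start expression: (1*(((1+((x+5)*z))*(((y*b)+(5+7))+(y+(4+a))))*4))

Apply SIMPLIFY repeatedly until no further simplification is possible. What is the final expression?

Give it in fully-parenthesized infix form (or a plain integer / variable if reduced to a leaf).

Start: (1*(((1+((x+5)*z))*(((y*b)+(5+7))+(y+(4+a))))*4))
Step 1: at root: (1*(((1+((x+5)*z))*(((y*b)+(5+7))+(y+(4+a))))*4)) -> (((1+((x+5)*z))*(((y*b)+(5+7))+(y+(4+a))))*4); overall: (1*(((1+((x+5)*z))*(((y*b)+(5+7))+(y+(4+a))))*4)) -> (((1+((x+5)*z))*(((y*b)+(5+7))+(y+(4+a))))*4)
Step 2: at LRLR: (5+7) -> 12; overall: (((1+((x+5)*z))*(((y*b)+(5+7))+(y+(4+a))))*4) -> (((1+((x+5)*z))*(((y*b)+12)+(y+(4+a))))*4)
Fixed point: (((1+((x+5)*z))*(((y*b)+12)+(y+(4+a))))*4)

Answer: (((1+((x+5)*z))*(((y*b)+12)+(y+(4+a))))*4)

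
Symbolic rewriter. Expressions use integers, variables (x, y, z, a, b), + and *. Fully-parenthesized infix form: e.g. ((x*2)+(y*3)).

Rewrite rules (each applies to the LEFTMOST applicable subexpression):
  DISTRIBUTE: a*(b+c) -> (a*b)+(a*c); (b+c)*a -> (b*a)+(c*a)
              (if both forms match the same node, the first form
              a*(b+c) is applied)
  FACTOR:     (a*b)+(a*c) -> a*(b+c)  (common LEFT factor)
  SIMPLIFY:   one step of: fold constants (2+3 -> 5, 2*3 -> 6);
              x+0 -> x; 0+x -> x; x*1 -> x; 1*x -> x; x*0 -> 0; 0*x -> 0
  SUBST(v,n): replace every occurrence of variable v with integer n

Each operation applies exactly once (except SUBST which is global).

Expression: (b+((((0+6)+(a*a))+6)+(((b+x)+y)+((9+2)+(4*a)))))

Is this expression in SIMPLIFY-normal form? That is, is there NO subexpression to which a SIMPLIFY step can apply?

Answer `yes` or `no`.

Expression: (b+((((0+6)+(a*a))+6)+(((b+x)+y)+((9+2)+(4*a)))))
Scanning for simplifiable subexpressions (pre-order)...
  at root: (b+((((0+6)+(a*a))+6)+(((b+x)+y)+((9+2)+(4*a))))) (not simplifiable)
  at R: ((((0+6)+(a*a))+6)+(((b+x)+y)+((9+2)+(4*a)))) (not simplifiable)
  at RL: (((0+6)+(a*a))+6) (not simplifiable)
  at RLL: ((0+6)+(a*a)) (not simplifiable)
  at RLLL: (0+6) (SIMPLIFIABLE)
  at RLLR: (a*a) (not simplifiable)
  at RR: (((b+x)+y)+((9+2)+(4*a))) (not simplifiable)
  at RRL: ((b+x)+y) (not simplifiable)
  at RRLL: (b+x) (not simplifiable)
  at RRR: ((9+2)+(4*a)) (not simplifiable)
  at RRRL: (9+2) (SIMPLIFIABLE)
  at RRRR: (4*a) (not simplifiable)
Found simplifiable subexpr at path RLLL: (0+6)
One SIMPLIFY step would give: (b+(((6+(a*a))+6)+(((b+x)+y)+((9+2)+(4*a)))))
-> NOT in normal form.

Answer: no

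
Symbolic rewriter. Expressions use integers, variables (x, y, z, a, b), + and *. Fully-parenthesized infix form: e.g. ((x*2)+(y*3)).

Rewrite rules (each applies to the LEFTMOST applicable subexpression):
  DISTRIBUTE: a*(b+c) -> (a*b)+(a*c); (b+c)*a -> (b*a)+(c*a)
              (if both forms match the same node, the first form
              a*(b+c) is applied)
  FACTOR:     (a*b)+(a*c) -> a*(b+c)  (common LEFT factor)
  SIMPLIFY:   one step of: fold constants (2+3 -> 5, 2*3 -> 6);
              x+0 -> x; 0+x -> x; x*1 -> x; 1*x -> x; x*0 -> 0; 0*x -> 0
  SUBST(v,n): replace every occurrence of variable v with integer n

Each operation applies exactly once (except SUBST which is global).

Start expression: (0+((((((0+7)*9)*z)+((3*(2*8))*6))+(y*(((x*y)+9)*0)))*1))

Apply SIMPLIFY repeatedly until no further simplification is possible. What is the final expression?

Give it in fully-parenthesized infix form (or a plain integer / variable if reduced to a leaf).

Start: (0+((((((0+7)*9)*z)+((3*(2*8))*6))+(y*(((x*y)+9)*0)))*1))
Step 1: at root: (0+((((((0+7)*9)*z)+((3*(2*8))*6))+(y*(((x*y)+9)*0)))*1)) -> ((((((0+7)*9)*z)+((3*(2*8))*6))+(y*(((x*y)+9)*0)))*1); overall: (0+((((((0+7)*9)*z)+((3*(2*8))*6))+(y*(((x*y)+9)*0)))*1)) -> ((((((0+7)*9)*z)+((3*(2*8))*6))+(y*(((x*y)+9)*0)))*1)
Step 2: at root: ((((((0+7)*9)*z)+((3*(2*8))*6))+(y*(((x*y)+9)*0)))*1) -> (((((0+7)*9)*z)+((3*(2*8))*6))+(y*(((x*y)+9)*0))); overall: ((((((0+7)*9)*z)+((3*(2*8))*6))+(y*(((x*y)+9)*0)))*1) -> (((((0+7)*9)*z)+((3*(2*8))*6))+(y*(((x*y)+9)*0)))
Step 3: at LLLL: (0+7) -> 7; overall: (((((0+7)*9)*z)+((3*(2*8))*6))+(y*(((x*y)+9)*0))) -> ((((7*9)*z)+((3*(2*8))*6))+(y*(((x*y)+9)*0)))
Step 4: at LLL: (7*9) -> 63; overall: ((((7*9)*z)+((3*(2*8))*6))+(y*(((x*y)+9)*0))) -> (((63*z)+((3*(2*8))*6))+(y*(((x*y)+9)*0)))
Step 5: at LRLR: (2*8) -> 16; overall: (((63*z)+((3*(2*8))*6))+(y*(((x*y)+9)*0))) -> (((63*z)+((3*16)*6))+(y*(((x*y)+9)*0)))
Step 6: at LRL: (3*16) -> 48; overall: (((63*z)+((3*16)*6))+(y*(((x*y)+9)*0))) -> (((63*z)+(48*6))+(y*(((x*y)+9)*0)))
Step 7: at LR: (48*6) -> 288; overall: (((63*z)+(48*6))+(y*(((x*y)+9)*0))) -> (((63*z)+288)+(y*(((x*y)+9)*0)))
Step 8: at RR: (((x*y)+9)*0) -> 0; overall: (((63*z)+288)+(y*(((x*y)+9)*0))) -> (((63*z)+288)+(y*0))
Step 9: at R: (y*0) -> 0; overall: (((63*z)+288)+(y*0)) -> (((63*z)+288)+0)
Step 10: at root: (((63*z)+288)+0) -> ((63*z)+288); overall: (((63*z)+288)+0) -> ((63*z)+288)
Fixed point: ((63*z)+288)

Answer: ((63*z)+288)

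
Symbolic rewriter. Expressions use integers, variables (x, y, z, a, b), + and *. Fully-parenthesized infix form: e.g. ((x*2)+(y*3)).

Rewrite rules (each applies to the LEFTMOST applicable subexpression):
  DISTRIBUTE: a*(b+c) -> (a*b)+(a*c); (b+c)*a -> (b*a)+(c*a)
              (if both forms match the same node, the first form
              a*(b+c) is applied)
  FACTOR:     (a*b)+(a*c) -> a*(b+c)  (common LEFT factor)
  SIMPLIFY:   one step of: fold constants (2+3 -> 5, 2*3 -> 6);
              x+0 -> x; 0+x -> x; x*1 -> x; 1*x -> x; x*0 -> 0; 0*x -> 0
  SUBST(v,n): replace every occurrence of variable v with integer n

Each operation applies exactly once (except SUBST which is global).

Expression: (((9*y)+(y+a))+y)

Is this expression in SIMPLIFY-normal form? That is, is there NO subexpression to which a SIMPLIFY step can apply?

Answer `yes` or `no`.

Expression: (((9*y)+(y+a))+y)
Scanning for simplifiable subexpressions (pre-order)...
  at root: (((9*y)+(y+a))+y) (not simplifiable)
  at L: ((9*y)+(y+a)) (not simplifiable)
  at LL: (9*y) (not simplifiable)
  at LR: (y+a) (not simplifiable)
Result: no simplifiable subexpression found -> normal form.

Answer: yes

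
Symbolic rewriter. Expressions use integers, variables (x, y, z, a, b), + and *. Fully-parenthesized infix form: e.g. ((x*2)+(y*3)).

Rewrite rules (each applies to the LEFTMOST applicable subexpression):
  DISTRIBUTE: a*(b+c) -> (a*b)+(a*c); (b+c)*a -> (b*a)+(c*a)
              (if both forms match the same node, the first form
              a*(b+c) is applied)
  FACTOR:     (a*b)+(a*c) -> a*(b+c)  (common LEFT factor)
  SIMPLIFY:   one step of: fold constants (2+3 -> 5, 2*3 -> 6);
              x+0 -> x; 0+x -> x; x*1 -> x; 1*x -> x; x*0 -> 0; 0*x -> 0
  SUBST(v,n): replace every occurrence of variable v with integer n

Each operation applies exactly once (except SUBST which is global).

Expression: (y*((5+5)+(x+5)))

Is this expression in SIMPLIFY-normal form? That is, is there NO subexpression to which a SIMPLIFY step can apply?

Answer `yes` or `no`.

Expression: (y*((5+5)+(x+5)))
Scanning for simplifiable subexpressions (pre-order)...
  at root: (y*((5+5)+(x+5))) (not simplifiable)
  at R: ((5+5)+(x+5)) (not simplifiable)
  at RL: (5+5) (SIMPLIFIABLE)
  at RR: (x+5) (not simplifiable)
Found simplifiable subexpr at path RL: (5+5)
One SIMPLIFY step would give: (y*(10+(x+5)))
-> NOT in normal form.

Answer: no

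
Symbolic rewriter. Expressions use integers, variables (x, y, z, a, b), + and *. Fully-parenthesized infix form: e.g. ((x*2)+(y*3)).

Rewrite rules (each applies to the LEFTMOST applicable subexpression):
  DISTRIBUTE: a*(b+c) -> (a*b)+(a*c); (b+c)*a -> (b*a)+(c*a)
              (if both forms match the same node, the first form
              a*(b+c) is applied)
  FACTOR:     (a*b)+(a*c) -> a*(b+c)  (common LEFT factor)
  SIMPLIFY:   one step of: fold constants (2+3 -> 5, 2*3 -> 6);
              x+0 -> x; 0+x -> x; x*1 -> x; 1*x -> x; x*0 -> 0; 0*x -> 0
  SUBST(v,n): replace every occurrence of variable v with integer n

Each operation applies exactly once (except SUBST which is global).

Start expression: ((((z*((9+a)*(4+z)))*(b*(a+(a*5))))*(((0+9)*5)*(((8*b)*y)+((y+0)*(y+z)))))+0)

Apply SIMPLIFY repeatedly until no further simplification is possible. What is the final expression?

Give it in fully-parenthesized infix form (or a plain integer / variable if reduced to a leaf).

Start: ((((z*((9+a)*(4+z)))*(b*(a+(a*5))))*(((0+9)*5)*(((8*b)*y)+((y+0)*(y+z)))))+0)
Step 1: at root: ((((z*((9+a)*(4+z)))*(b*(a+(a*5))))*(((0+9)*5)*(((8*b)*y)+((y+0)*(y+z)))))+0) -> (((z*((9+a)*(4+z)))*(b*(a+(a*5))))*(((0+9)*5)*(((8*b)*y)+((y+0)*(y+z))))); overall: ((((z*((9+a)*(4+z)))*(b*(a+(a*5))))*(((0+9)*5)*(((8*b)*y)+((y+0)*(y+z)))))+0) -> (((z*((9+a)*(4+z)))*(b*(a+(a*5))))*(((0+9)*5)*(((8*b)*y)+((y+0)*(y+z)))))
Step 2: at RLL: (0+9) -> 9; overall: (((z*((9+a)*(4+z)))*(b*(a+(a*5))))*(((0+9)*5)*(((8*b)*y)+((y+0)*(y+z))))) -> (((z*((9+a)*(4+z)))*(b*(a+(a*5))))*((9*5)*(((8*b)*y)+((y+0)*(y+z)))))
Step 3: at RL: (9*5) -> 45; overall: (((z*((9+a)*(4+z)))*(b*(a+(a*5))))*((9*5)*(((8*b)*y)+((y+0)*(y+z))))) -> (((z*((9+a)*(4+z)))*(b*(a+(a*5))))*(45*(((8*b)*y)+((y+0)*(y+z)))))
Step 4: at RRRL: (y+0) -> y; overall: (((z*((9+a)*(4+z)))*(b*(a+(a*5))))*(45*(((8*b)*y)+((y+0)*(y+z))))) -> (((z*((9+a)*(4+z)))*(b*(a+(a*5))))*(45*(((8*b)*y)+(y*(y+z)))))
Fixed point: (((z*((9+a)*(4+z)))*(b*(a+(a*5))))*(45*(((8*b)*y)+(y*(y+z)))))

Answer: (((z*((9+a)*(4+z)))*(b*(a+(a*5))))*(45*(((8*b)*y)+(y*(y+z)))))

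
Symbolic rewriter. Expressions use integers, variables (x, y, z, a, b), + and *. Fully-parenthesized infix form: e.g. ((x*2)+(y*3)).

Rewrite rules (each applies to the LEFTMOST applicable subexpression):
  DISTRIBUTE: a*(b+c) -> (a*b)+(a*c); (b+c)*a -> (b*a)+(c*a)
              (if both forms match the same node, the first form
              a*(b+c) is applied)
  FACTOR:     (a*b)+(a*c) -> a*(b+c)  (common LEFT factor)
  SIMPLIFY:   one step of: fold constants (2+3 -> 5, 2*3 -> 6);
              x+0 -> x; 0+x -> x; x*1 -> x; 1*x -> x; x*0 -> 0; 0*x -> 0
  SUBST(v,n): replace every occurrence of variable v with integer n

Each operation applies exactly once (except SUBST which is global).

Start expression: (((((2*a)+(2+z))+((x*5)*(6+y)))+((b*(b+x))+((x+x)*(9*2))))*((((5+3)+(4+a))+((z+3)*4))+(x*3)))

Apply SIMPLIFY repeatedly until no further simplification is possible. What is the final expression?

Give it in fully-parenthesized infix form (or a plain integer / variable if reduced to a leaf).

Start: (((((2*a)+(2+z))+((x*5)*(6+y)))+((b*(b+x))+((x+x)*(9*2))))*((((5+3)+(4+a))+((z+3)*4))+(x*3)))
Step 1: at LRRR: (9*2) -> 18; overall: (((((2*a)+(2+z))+((x*5)*(6+y)))+((b*(b+x))+((x+x)*(9*2))))*((((5+3)+(4+a))+((z+3)*4))+(x*3))) -> (((((2*a)+(2+z))+((x*5)*(6+y)))+((b*(b+x))+((x+x)*18)))*((((5+3)+(4+a))+((z+3)*4))+(x*3)))
Step 2: at RLLL: (5+3) -> 8; overall: (((((2*a)+(2+z))+((x*5)*(6+y)))+((b*(b+x))+((x+x)*18)))*((((5+3)+(4+a))+((z+3)*4))+(x*3))) -> (((((2*a)+(2+z))+((x*5)*(6+y)))+((b*(b+x))+((x+x)*18)))*(((8+(4+a))+((z+3)*4))+(x*3)))
Fixed point: (((((2*a)+(2+z))+((x*5)*(6+y)))+((b*(b+x))+((x+x)*18)))*(((8+(4+a))+((z+3)*4))+(x*3)))

Answer: (((((2*a)+(2+z))+((x*5)*(6+y)))+((b*(b+x))+((x+x)*18)))*(((8+(4+a))+((z+3)*4))+(x*3)))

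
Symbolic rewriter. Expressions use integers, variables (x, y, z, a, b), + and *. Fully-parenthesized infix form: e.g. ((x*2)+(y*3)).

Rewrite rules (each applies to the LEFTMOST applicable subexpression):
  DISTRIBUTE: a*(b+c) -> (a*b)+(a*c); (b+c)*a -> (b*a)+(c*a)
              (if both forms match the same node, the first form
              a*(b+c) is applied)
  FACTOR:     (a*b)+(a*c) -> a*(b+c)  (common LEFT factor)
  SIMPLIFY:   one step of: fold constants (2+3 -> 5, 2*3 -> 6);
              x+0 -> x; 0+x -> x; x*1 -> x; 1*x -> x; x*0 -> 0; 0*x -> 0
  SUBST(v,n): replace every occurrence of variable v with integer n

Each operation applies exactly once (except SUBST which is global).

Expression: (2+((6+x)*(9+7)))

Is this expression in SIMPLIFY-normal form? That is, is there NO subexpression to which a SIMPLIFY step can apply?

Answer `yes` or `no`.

Expression: (2+((6+x)*(9+7)))
Scanning for simplifiable subexpressions (pre-order)...
  at root: (2+((6+x)*(9+7))) (not simplifiable)
  at R: ((6+x)*(9+7)) (not simplifiable)
  at RL: (6+x) (not simplifiable)
  at RR: (9+7) (SIMPLIFIABLE)
Found simplifiable subexpr at path RR: (9+7)
One SIMPLIFY step would give: (2+((6+x)*16))
-> NOT in normal form.

Answer: no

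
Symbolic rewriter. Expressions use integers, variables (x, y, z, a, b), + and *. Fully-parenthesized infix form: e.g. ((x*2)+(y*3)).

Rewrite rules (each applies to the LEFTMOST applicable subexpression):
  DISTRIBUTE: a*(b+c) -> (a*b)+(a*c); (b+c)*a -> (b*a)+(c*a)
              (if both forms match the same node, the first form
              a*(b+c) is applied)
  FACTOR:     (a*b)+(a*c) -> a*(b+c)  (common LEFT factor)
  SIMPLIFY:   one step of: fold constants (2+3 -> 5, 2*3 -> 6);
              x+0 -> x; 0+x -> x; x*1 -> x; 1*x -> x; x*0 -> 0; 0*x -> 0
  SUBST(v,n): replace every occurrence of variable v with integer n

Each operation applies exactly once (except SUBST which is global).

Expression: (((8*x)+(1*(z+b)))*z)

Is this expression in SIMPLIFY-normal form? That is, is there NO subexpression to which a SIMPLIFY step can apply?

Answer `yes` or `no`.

Answer: no

Derivation:
Expression: (((8*x)+(1*(z+b)))*z)
Scanning for simplifiable subexpressions (pre-order)...
  at root: (((8*x)+(1*(z+b)))*z) (not simplifiable)
  at L: ((8*x)+(1*(z+b))) (not simplifiable)
  at LL: (8*x) (not simplifiable)
  at LR: (1*(z+b)) (SIMPLIFIABLE)
  at LRR: (z+b) (not simplifiable)
Found simplifiable subexpr at path LR: (1*(z+b))
One SIMPLIFY step would give: (((8*x)+(z+b))*z)
-> NOT in normal form.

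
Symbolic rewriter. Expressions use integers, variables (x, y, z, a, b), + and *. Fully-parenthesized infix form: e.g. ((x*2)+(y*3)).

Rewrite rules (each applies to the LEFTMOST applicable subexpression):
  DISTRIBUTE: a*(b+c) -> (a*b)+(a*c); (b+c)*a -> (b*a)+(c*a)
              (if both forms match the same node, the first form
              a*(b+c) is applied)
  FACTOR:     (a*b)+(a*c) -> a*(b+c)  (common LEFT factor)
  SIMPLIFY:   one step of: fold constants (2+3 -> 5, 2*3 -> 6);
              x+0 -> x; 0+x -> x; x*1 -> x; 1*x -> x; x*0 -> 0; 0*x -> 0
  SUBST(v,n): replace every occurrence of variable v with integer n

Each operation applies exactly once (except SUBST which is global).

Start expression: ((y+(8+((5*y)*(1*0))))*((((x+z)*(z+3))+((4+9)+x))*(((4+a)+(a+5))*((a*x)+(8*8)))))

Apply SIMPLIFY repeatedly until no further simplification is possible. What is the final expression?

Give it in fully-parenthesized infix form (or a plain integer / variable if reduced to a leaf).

Start: ((y+(8+((5*y)*(1*0))))*((((x+z)*(z+3))+((4+9)+x))*(((4+a)+(a+5))*((a*x)+(8*8)))))
Step 1: at LRRR: (1*0) -> 0; overall: ((y+(8+((5*y)*(1*0))))*((((x+z)*(z+3))+((4+9)+x))*(((4+a)+(a+5))*((a*x)+(8*8))))) -> ((y+(8+((5*y)*0)))*((((x+z)*(z+3))+((4+9)+x))*(((4+a)+(a+5))*((a*x)+(8*8)))))
Step 2: at LRR: ((5*y)*0) -> 0; overall: ((y+(8+((5*y)*0)))*((((x+z)*(z+3))+((4+9)+x))*(((4+a)+(a+5))*((a*x)+(8*8))))) -> ((y+(8+0))*((((x+z)*(z+3))+((4+9)+x))*(((4+a)+(a+5))*((a*x)+(8*8)))))
Step 3: at LR: (8+0) -> 8; overall: ((y+(8+0))*((((x+z)*(z+3))+((4+9)+x))*(((4+a)+(a+5))*((a*x)+(8*8))))) -> ((y+8)*((((x+z)*(z+3))+((4+9)+x))*(((4+a)+(a+5))*((a*x)+(8*8)))))
Step 4: at RLRL: (4+9) -> 13; overall: ((y+8)*((((x+z)*(z+3))+((4+9)+x))*(((4+a)+(a+5))*((a*x)+(8*8))))) -> ((y+8)*((((x+z)*(z+3))+(13+x))*(((4+a)+(a+5))*((a*x)+(8*8)))))
Step 5: at RRRR: (8*8) -> 64; overall: ((y+8)*((((x+z)*(z+3))+(13+x))*(((4+a)+(a+5))*((a*x)+(8*8))))) -> ((y+8)*((((x+z)*(z+3))+(13+x))*(((4+a)+(a+5))*((a*x)+64))))
Fixed point: ((y+8)*((((x+z)*(z+3))+(13+x))*(((4+a)+(a+5))*((a*x)+64))))

Answer: ((y+8)*((((x+z)*(z+3))+(13+x))*(((4+a)+(a+5))*((a*x)+64))))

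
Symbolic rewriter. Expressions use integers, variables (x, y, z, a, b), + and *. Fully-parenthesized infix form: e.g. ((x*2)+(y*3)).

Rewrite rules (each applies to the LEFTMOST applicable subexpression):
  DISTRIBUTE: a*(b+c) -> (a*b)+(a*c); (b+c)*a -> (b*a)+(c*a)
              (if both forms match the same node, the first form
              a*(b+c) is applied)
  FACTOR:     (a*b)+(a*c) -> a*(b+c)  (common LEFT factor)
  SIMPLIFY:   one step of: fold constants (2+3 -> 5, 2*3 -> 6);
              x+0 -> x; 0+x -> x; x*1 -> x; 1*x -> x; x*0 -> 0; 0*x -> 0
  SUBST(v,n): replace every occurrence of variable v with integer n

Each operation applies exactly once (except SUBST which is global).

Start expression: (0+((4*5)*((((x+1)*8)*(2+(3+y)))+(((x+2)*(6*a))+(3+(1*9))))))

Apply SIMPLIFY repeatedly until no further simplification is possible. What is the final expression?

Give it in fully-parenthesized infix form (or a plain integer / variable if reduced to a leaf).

Answer: (20*((((x+1)*8)*(2+(3+y)))+(((x+2)*(6*a))+12)))

Derivation:
Start: (0+((4*5)*((((x+1)*8)*(2+(3+y)))+(((x+2)*(6*a))+(3+(1*9))))))
Step 1: at root: (0+((4*5)*((((x+1)*8)*(2+(3+y)))+(((x+2)*(6*a))+(3+(1*9)))))) -> ((4*5)*((((x+1)*8)*(2+(3+y)))+(((x+2)*(6*a))+(3+(1*9))))); overall: (0+((4*5)*((((x+1)*8)*(2+(3+y)))+(((x+2)*(6*a))+(3+(1*9)))))) -> ((4*5)*((((x+1)*8)*(2+(3+y)))+(((x+2)*(6*a))+(3+(1*9)))))
Step 2: at L: (4*5) -> 20; overall: ((4*5)*((((x+1)*8)*(2+(3+y)))+(((x+2)*(6*a))+(3+(1*9))))) -> (20*((((x+1)*8)*(2+(3+y)))+(((x+2)*(6*a))+(3+(1*9)))))
Step 3: at RRRR: (1*9) -> 9; overall: (20*((((x+1)*8)*(2+(3+y)))+(((x+2)*(6*a))+(3+(1*9))))) -> (20*((((x+1)*8)*(2+(3+y)))+(((x+2)*(6*a))+(3+9))))
Step 4: at RRR: (3+9) -> 12; overall: (20*((((x+1)*8)*(2+(3+y)))+(((x+2)*(6*a))+(3+9)))) -> (20*((((x+1)*8)*(2+(3+y)))+(((x+2)*(6*a))+12)))
Fixed point: (20*((((x+1)*8)*(2+(3+y)))+(((x+2)*(6*a))+12)))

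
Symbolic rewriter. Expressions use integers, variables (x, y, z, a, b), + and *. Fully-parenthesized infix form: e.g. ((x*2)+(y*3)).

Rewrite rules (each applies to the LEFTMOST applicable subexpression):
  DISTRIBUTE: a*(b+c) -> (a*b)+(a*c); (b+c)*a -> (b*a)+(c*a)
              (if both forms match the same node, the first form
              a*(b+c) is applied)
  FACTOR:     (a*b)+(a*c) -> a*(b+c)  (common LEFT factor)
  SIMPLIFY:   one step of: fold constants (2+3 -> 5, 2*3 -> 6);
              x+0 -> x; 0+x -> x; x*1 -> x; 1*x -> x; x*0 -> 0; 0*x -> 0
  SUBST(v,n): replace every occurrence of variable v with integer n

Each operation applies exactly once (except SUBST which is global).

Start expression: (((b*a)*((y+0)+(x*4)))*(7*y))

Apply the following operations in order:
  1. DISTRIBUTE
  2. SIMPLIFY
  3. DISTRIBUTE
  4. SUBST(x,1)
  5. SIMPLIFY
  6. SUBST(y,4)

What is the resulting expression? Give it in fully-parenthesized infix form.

Start: (((b*a)*((y+0)+(x*4)))*(7*y))
Apply DISTRIBUTE at L (target: ((b*a)*((y+0)+(x*4)))): (((b*a)*((y+0)+(x*4)))*(7*y)) -> ((((b*a)*(y+0))+((b*a)*(x*4)))*(7*y))
Apply SIMPLIFY at LLR (target: (y+0)): ((((b*a)*(y+0))+((b*a)*(x*4)))*(7*y)) -> ((((b*a)*y)+((b*a)*(x*4)))*(7*y))
Apply DISTRIBUTE at root (target: ((((b*a)*y)+((b*a)*(x*4)))*(7*y))): ((((b*a)*y)+((b*a)*(x*4)))*(7*y)) -> ((((b*a)*y)*(7*y))+(((b*a)*(x*4))*(7*y)))
Apply SUBST(x,1): ((((b*a)*y)*(7*y))+(((b*a)*(x*4))*(7*y))) -> ((((b*a)*y)*(7*y))+(((b*a)*(1*4))*(7*y)))
Apply SIMPLIFY at RLR (target: (1*4)): ((((b*a)*y)*(7*y))+(((b*a)*(1*4))*(7*y))) -> ((((b*a)*y)*(7*y))+(((b*a)*4)*(7*y)))
Apply SUBST(y,4): ((((b*a)*y)*(7*y))+(((b*a)*4)*(7*y))) -> ((((b*a)*4)*(7*4))+(((b*a)*4)*(7*4)))

Answer: ((((b*a)*4)*(7*4))+(((b*a)*4)*(7*4)))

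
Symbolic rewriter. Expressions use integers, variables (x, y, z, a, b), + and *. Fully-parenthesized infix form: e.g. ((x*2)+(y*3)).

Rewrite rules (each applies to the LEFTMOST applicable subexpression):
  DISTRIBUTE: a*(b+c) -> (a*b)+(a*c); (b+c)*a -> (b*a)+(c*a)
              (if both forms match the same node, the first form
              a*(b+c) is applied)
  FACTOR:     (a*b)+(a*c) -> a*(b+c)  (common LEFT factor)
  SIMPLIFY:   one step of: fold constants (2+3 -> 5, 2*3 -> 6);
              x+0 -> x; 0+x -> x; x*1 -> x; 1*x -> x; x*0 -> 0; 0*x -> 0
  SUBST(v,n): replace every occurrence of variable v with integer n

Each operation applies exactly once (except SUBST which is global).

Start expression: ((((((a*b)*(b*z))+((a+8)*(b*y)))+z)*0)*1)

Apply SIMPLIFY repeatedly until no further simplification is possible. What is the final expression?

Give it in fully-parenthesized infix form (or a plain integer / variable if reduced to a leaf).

Start: ((((((a*b)*(b*z))+((a+8)*(b*y)))+z)*0)*1)
Step 1: at root: ((((((a*b)*(b*z))+((a+8)*(b*y)))+z)*0)*1) -> (((((a*b)*(b*z))+((a+8)*(b*y)))+z)*0); overall: ((((((a*b)*(b*z))+((a+8)*(b*y)))+z)*0)*1) -> (((((a*b)*(b*z))+((a+8)*(b*y)))+z)*0)
Step 2: at root: (((((a*b)*(b*z))+((a+8)*(b*y)))+z)*0) -> 0; overall: (((((a*b)*(b*z))+((a+8)*(b*y)))+z)*0) -> 0
Fixed point: 0

Answer: 0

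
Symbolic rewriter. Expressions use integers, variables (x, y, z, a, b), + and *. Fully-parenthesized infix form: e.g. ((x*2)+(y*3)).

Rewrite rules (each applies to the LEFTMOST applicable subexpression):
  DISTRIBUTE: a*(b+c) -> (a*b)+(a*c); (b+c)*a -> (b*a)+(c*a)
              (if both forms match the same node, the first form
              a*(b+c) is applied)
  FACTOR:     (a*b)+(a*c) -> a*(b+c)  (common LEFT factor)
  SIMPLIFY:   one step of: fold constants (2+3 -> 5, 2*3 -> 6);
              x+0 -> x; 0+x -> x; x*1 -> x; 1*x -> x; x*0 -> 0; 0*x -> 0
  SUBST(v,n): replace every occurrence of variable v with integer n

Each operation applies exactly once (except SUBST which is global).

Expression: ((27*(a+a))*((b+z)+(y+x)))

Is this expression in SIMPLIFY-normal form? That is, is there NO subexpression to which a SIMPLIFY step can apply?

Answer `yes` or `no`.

Expression: ((27*(a+a))*((b+z)+(y+x)))
Scanning for simplifiable subexpressions (pre-order)...
  at root: ((27*(a+a))*((b+z)+(y+x))) (not simplifiable)
  at L: (27*(a+a)) (not simplifiable)
  at LR: (a+a) (not simplifiable)
  at R: ((b+z)+(y+x)) (not simplifiable)
  at RL: (b+z) (not simplifiable)
  at RR: (y+x) (not simplifiable)
Result: no simplifiable subexpression found -> normal form.

Answer: yes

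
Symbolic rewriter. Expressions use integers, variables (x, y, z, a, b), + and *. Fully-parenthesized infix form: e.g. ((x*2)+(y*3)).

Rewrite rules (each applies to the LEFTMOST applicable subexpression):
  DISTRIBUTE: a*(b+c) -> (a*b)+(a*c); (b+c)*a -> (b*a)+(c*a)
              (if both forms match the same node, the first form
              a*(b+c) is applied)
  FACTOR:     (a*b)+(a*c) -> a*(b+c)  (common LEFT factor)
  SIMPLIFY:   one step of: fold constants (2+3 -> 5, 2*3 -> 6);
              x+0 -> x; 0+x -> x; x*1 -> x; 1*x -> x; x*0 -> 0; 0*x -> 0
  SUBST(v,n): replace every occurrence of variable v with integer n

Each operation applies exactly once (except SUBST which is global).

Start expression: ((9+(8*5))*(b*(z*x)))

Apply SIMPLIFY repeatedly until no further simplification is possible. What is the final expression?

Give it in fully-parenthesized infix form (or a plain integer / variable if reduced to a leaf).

Start: ((9+(8*5))*(b*(z*x)))
Step 1: at LR: (8*5) -> 40; overall: ((9+(8*5))*(b*(z*x))) -> ((9+40)*(b*(z*x)))
Step 2: at L: (9+40) -> 49; overall: ((9+40)*(b*(z*x))) -> (49*(b*(z*x)))
Fixed point: (49*(b*(z*x)))

Answer: (49*(b*(z*x)))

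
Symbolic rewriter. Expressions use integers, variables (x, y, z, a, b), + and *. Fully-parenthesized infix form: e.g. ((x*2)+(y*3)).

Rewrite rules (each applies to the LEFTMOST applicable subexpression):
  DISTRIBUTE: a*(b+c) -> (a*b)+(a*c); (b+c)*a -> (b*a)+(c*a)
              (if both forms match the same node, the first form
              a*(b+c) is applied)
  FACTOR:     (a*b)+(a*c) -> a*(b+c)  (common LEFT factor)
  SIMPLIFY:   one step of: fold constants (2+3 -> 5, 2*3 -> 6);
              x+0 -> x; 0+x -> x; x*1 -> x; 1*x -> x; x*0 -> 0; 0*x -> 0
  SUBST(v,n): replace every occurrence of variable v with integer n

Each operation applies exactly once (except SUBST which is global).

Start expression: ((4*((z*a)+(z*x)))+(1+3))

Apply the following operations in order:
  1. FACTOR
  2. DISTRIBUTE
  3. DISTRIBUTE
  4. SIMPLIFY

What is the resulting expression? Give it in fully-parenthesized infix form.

Start: ((4*((z*a)+(z*x)))+(1+3))
Apply FACTOR at LR (target: ((z*a)+(z*x))): ((4*((z*a)+(z*x)))+(1+3)) -> ((4*(z*(a+x)))+(1+3))
Apply DISTRIBUTE at LR (target: (z*(a+x))): ((4*(z*(a+x)))+(1+3)) -> ((4*((z*a)+(z*x)))+(1+3))
Apply DISTRIBUTE at L (target: (4*((z*a)+(z*x)))): ((4*((z*a)+(z*x)))+(1+3)) -> (((4*(z*a))+(4*(z*x)))+(1+3))
Apply SIMPLIFY at R (target: (1+3)): (((4*(z*a))+(4*(z*x)))+(1+3)) -> (((4*(z*a))+(4*(z*x)))+4)

Answer: (((4*(z*a))+(4*(z*x)))+4)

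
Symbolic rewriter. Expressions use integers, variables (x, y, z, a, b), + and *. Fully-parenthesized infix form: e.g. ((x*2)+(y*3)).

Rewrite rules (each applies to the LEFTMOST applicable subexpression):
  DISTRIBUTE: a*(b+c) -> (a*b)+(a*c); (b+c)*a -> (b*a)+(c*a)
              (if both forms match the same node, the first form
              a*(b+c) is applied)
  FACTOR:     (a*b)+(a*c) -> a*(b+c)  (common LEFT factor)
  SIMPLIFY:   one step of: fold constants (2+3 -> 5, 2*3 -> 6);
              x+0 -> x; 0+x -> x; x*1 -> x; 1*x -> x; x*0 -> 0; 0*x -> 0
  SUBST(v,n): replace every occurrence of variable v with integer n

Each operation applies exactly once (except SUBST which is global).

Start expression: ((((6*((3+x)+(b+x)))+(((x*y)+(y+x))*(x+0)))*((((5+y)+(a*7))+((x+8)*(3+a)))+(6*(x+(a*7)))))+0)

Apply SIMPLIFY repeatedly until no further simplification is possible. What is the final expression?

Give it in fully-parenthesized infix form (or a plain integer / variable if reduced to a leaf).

Start: ((((6*((3+x)+(b+x)))+(((x*y)+(y+x))*(x+0)))*((((5+y)+(a*7))+((x+8)*(3+a)))+(6*(x+(a*7)))))+0)
Step 1: at root: ((((6*((3+x)+(b+x)))+(((x*y)+(y+x))*(x+0)))*((((5+y)+(a*7))+((x+8)*(3+a)))+(6*(x+(a*7)))))+0) -> (((6*((3+x)+(b+x)))+(((x*y)+(y+x))*(x+0)))*((((5+y)+(a*7))+((x+8)*(3+a)))+(6*(x+(a*7))))); overall: ((((6*((3+x)+(b+x)))+(((x*y)+(y+x))*(x+0)))*((((5+y)+(a*7))+((x+8)*(3+a)))+(6*(x+(a*7)))))+0) -> (((6*((3+x)+(b+x)))+(((x*y)+(y+x))*(x+0)))*((((5+y)+(a*7))+((x+8)*(3+a)))+(6*(x+(a*7)))))
Step 2: at LRR: (x+0) -> x; overall: (((6*((3+x)+(b+x)))+(((x*y)+(y+x))*(x+0)))*((((5+y)+(a*7))+((x+8)*(3+a)))+(6*(x+(a*7))))) -> (((6*((3+x)+(b+x)))+(((x*y)+(y+x))*x))*((((5+y)+(a*7))+((x+8)*(3+a)))+(6*(x+(a*7)))))
Fixed point: (((6*((3+x)+(b+x)))+(((x*y)+(y+x))*x))*((((5+y)+(a*7))+((x+8)*(3+a)))+(6*(x+(a*7)))))

Answer: (((6*((3+x)+(b+x)))+(((x*y)+(y+x))*x))*((((5+y)+(a*7))+((x+8)*(3+a)))+(6*(x+(a*7)))))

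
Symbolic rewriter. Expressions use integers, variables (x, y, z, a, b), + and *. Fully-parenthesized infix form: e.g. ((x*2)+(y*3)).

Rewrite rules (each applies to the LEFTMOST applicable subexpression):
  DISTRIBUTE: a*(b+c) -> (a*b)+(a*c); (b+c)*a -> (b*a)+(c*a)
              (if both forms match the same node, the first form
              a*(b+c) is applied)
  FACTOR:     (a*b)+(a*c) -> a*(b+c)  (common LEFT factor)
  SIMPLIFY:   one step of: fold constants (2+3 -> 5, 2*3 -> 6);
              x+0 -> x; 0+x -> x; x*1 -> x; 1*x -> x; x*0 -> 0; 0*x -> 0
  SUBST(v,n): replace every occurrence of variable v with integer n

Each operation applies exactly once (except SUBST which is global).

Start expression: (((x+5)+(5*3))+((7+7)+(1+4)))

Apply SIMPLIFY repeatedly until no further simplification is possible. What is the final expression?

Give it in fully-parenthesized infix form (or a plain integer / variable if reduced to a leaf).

Answer: (((x+5)+15)+19)

Derivation:
Start: (((x+5)+(5*3))+((7+7)+(1+4)))
Step 1: at LR: (5*3) -> 15; overall: (((x+5)+(5*3))+((7+7)+(1+4))) -> (((x+5)+15)+((7+7)+(1+4)))
Step 2: at RL: (7+7) -> 14; overall: (((x+5)+15)+((7+7)+(1+4))) -> (((x+5)+15)+(14+(1+4)))
Step 3: at RR: (1+4) -> 5; overall: (((x+5)+15)+(14+(1+4))) -> (((x+5)+15)+(14+5))
Step 4: at R: (14+5) -> 19; overall: (((x+5)+15)+(14+5)) -> (((x+5)+15)+19)
Fixed point: (((x+5)+15)+19)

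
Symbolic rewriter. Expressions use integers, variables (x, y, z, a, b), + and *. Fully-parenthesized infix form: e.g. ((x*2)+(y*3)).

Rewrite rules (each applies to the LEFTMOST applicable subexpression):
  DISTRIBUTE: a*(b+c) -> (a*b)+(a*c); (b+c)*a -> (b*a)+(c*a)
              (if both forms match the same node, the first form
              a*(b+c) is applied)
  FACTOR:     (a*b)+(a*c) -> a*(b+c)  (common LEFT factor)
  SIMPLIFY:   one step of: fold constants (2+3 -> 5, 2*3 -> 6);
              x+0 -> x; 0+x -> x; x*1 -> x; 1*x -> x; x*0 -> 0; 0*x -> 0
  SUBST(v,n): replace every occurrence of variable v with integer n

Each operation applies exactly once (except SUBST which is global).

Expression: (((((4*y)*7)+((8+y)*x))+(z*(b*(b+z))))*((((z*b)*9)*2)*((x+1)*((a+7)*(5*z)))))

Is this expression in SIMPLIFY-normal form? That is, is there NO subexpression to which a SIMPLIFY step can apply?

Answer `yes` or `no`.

Expression: (((((4*y)*7)+((8+y)*x))+(z*(b*(b+z))))*((((z*b)*9)*2)*((x+1)*((a+7)*(5*z)))))
Scanning for simplifiable subexpressions (pre-order)...
  at root: (((((4*y)*7)+((8+y)*x))+(z*(b*(b+z))))*((((z*b)*9)*2)*((x+1)*((a+7)*(5*z))))) (not simplifiable)
  at L: ((((4*y)*7)+((8+y)*x))+(z*(b*(b+z)))) (not simplifiable)
  at LL: (((4*y)*7)+((8+y)*x)) (not simplifiable)
  at LLL: ((4*y)*7) (not simplifiable)
  at LLLL: (4*y) (not simplifiable)
  at LLR: ((8+y)*x) (not simplifiable)
  at LLRL: (8+y) (not simplifiable)
  at LR: (z*(b*(b+z))) (not simplifiable)
  at LRR: (b*(b+z)) (not simplifiable)
  at LRRR: (b+z) (not simplifiable)
  at R: ((((z*b)*9)*2)*((x+1)*((a+7)*(5*z)))) (not simplifiable)
  at RL: (((z*b)*9)*2) (not simplifiable)
  at RLL: ((z*b)*9) (not simplifiable)
  at RLLL: (z*b) (not simplifiable)
  at RR: ((x+1)*((a+7)*(5*z))) (not simplifiable)
  at RRL: (x+1) (not simplifiable)
  at RRR: ((a+7)*(5*z)) (not simplifiable)
  at RRRL: (a+7) (not simplifiable)
  at RRRR: (5*z) (not simplifiable)
Result: no simplifiable subexpression found -> normal form.

Answer: yes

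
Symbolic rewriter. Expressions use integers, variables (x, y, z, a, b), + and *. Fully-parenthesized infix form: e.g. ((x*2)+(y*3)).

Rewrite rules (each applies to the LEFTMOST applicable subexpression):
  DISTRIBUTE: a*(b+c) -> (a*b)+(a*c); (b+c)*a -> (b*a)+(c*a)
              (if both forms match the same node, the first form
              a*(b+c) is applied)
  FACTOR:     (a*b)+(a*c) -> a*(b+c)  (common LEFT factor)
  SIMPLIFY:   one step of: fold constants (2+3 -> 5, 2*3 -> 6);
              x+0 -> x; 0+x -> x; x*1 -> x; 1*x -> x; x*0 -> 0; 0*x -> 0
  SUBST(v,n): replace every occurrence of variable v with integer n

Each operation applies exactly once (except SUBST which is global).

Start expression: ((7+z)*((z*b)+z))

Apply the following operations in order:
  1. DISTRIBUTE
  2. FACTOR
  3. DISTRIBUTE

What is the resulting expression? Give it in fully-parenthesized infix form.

Start: ((7+z)*((z*b)+z))
Apply DISTRIBUTE at root (target: ((7+z)*((z*b)+z))): ((7+z)*((z*b)+z)) -> (((7+z)*(z*b))+((7+z)*z))
Apply FACTOR at root (target: (((7+z)*(z*b))+((7+z)*z))): (((7+z)*(z*b))+((7+z)*z)) -> ((7+z)*((z*b)+z))
Apply DISTRIBUTE at root (target: ((7+z)*((z*b)+z))): ((7+z)*((z*b)+z)) -> (((7+z)*(z*b))+((7+z)*z))

Answer: (((7+z)*(z*b))+((7+z)*z))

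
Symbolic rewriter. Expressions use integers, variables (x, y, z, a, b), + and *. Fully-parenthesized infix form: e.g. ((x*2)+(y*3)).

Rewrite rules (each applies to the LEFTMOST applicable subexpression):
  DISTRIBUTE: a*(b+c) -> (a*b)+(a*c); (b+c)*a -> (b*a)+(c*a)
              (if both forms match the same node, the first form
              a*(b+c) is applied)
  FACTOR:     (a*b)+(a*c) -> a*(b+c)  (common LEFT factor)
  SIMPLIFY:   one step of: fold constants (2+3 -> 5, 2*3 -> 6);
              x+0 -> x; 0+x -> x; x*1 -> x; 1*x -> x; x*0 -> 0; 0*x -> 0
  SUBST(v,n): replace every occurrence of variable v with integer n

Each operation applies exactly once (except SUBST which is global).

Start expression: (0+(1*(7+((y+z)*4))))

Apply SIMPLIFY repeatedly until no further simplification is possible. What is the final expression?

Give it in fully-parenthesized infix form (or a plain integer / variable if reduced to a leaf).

Answer: (7+((y+z)*4))

Derivation:
Start: (0+(1*(7+((y+z)*4))))
Step 1: at root: (0+(1*(7+((y+z)*4)))) -> (1*(7+((y+z)*4))); overall: (0+(1*(7+((y+z)*4)))) -> (1*(7+((y+z)*4)))
Step 2: at root: (1*(7+((y+z)*4))) -> (7+((y+z)*4)); overall: (1*(7+((y+z)*4))) -> (7+((y+z)*4))
Fixed point: (7+((y+z)*4))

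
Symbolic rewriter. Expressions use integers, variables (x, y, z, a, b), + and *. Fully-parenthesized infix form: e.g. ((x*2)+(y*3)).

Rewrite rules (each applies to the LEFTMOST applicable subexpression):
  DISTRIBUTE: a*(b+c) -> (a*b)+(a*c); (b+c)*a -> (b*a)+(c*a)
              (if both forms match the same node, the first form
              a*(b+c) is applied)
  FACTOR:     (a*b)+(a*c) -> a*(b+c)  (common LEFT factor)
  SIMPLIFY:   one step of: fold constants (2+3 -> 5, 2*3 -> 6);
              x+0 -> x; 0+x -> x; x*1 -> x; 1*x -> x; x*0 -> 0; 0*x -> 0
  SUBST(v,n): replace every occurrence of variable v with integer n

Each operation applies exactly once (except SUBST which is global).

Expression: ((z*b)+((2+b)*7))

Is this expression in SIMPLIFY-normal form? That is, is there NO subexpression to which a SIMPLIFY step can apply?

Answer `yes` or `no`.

Answer: yes

Derivation:
Expression: ((z*b)+((2+b)*7))
Scanning for simplifiable subexpressions (pre-order)...
  at root: ((z*b)+((2+b)*7)) (not simplifiable)
  at L: (z*b) (not simplifiable)
  at R: ((2+b)*7) (not simplifiable)
  at RL: (2+b) (not simplifiable)
Result: no simplifiable subexpression found -> normal form.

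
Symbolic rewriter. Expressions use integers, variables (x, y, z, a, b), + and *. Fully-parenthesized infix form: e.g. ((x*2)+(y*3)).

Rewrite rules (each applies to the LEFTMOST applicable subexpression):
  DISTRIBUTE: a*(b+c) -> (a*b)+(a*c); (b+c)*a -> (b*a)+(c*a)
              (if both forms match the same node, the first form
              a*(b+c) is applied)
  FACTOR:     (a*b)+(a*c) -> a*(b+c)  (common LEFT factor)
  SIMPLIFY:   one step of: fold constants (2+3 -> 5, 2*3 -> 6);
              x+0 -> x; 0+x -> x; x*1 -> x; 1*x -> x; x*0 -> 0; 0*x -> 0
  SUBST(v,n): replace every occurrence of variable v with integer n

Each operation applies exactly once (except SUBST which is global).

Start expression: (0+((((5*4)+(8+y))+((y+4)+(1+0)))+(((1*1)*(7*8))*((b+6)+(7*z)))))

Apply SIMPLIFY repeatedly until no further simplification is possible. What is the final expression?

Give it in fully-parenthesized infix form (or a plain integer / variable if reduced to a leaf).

Start: (0+((((5*4)+(8+y))+((y+4)+(1+0)))+(((1*1)*(7*8))*((b+6)+(7*z)))))
Step 1: at root: (0+((((5*4)+(8+y))+((y+4)+(1+0)))+(((1*1)*(7*8))*((b+6)+(7*z))))) -> ((((5*4)+(8+y))+((y+4)+(1+0)))+(((1*1)*(7*8))*((b+6)+(7*z)))); overall: (0+((((5*4)+(8+y))+((y+4)+(1+0)))+(((1*1)*(7*8))*((b+6)+(7*z))))) -> ((((5*4)+(8+y))+((y+4)+(1+0)))+(((1*1)*(7*8))*((b+6)+(7*z))))
Step 2: at LLL: (5*4) -> 20; overall: ((((5*4)+(8+y))+((y+4)+(1+0)))+(((1*1)*(7*8))*((b+6)+(7*z)))) -> (((20+(8+y))+((y+4)+(1+0)))+(((1*1)*(7*8))*((b+6)+(7*z))))
Step 3: at LRR: (1+0) -> 1; overall: (((20+(8+y))+((y+4)+(1+0)))+(((1*1)*(7*8))*((b+6)+(7*z)))) -> (((20+(8+y))+((y+4)+1))+(((1*1)*(7*8))*((b+6)+(7*z))))
Step 4: at RLL: (1*1) -> 1; overall: (((20+(8+y))+((y+4)+1))+(((1*1)*(7*8))*((b+6)+(7*z)))) -> (((20+(8+y))+((y+4)+1))+((1*(7*8))*((b+6)+(7*z))))
Step 5: at RL: (1*(7*8)) -> (7*8); overall: (((20+(8+y))+((y+4)+1))+((1*(7*8))*((b+6)+(7*z)))) -> (((20+(8+y))+((y+4)+1))+((7*8)*((b+6)+(7*z))))
Step 6: at RL: (7*8) -> 56; overall: (((20+(8+y))+((y+4)+1))+((7*8)*((b+6)+(7*z)))) -> (((20+(8+y))+((y+4)+1))+(56*((b+6)+(7*z))))
Fixed point: (((20+(8+y))+((y+4)+1))+(56*((b+6)+(7*z))))

Answer: (((20+(8+y))+((y+4)+1))+(56*((b+6)+(7*z))))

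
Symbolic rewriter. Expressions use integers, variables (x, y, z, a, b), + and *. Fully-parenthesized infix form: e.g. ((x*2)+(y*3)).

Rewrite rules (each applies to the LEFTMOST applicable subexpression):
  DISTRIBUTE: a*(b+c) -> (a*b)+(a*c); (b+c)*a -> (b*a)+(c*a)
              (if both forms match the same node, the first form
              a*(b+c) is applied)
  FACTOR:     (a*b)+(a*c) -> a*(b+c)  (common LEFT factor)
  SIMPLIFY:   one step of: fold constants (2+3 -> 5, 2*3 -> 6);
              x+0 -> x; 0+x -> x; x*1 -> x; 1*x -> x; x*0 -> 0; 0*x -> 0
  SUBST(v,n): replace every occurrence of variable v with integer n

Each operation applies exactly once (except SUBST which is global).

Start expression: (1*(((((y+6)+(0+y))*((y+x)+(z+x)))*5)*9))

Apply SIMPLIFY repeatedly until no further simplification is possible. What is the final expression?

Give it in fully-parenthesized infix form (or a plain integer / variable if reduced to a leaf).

Start: (1*(((((y+6)+(0+y))*((y+x)+(z+x)))*5)*9))
Step 1: at root: (1*(((((y+6)+(0+y))*((y+x)+(z+x)))*5)*9)) -> (((((y+6)+(0+y))*((y+x)+(z+x)))*5)*9); overall: (1*(((((y+6)+(0+y))*((y+x)+(z+x)))*5)*9)) -> (((((y+6)+(0+y))*((y+x)+(z+x)))*5)*9)
Step 2: at LLLR: (0+y) -> y; overall: (((((y+6)+(0+y))*((y+x)+(z+x)))*5)*9) -> (((((y+6)+y)*((y+x)+(z+x)))*5)*9)
Fixed point: (((((y+6)+y)*((y+x)+(z+x)))*5)*9)

Answer: (((((y+6)+y)*((y+x)+(z+x)))*5)*9)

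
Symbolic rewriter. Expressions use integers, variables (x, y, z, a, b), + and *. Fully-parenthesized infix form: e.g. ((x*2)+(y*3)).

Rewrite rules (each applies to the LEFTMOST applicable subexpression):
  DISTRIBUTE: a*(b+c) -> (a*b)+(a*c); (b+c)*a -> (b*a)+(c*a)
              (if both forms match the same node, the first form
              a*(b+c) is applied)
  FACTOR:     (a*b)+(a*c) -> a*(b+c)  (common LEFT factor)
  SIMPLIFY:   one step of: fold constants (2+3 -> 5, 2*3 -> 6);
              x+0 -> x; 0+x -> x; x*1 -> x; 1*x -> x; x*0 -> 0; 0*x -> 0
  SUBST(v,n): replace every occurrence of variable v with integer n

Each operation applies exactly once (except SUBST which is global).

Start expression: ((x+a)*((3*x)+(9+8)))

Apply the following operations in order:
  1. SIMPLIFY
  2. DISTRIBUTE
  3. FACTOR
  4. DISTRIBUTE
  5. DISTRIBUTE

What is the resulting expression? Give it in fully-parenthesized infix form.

Start: ((x+a)*((3*x)+(9+8)))
Apply SIMPLIFY at RR (target: (9+8)): ((x+a)*((3*x)+(9+8))) -> ((x+a)*((3*x)+17))
Apply DISTRIBUTE at root (target: ((x+a)*((3*x)+17))): ((x+a)*((3*x)+17)) -> (((x+a)*(3*x))+((x+a)*17))
Apply FACTOR at root (target: (((x+a)*(3*x))+((x+a)*17))): (((x+a)*(3*x))+((x+a)*17)) -> ((x+a)*((3*x)+17))
Apply DISTRIBUTE at root (target: ((x+a)*((3*x)+17))): ((x+a)*((3*x)+17)) -> (((x+a)*(3*x))+((x+a)*17))
Apply DISTRIBUTE at L (target: ((x+a)*(3*x))): (((x+a)*(3*x))+((x+a)*17)) -> (((x*(3*x))+(a*(3*x)))+((x+a)*17))

Answer: (((x*(3*x))+(a*(3*x)))+((x+a)*17))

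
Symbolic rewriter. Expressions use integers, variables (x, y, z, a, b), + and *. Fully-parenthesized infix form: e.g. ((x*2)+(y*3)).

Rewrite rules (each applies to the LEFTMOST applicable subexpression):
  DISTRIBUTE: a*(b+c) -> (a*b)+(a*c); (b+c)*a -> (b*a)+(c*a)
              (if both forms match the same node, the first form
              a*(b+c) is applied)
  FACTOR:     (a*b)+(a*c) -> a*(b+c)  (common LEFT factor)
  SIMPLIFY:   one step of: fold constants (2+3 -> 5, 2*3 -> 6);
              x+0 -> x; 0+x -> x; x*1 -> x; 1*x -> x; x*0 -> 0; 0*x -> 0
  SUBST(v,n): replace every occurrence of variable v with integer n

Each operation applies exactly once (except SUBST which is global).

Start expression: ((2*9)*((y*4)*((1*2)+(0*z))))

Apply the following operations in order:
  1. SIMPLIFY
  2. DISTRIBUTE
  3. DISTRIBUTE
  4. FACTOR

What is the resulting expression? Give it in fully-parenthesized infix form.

Answer: (18*(((y*4)*(1*2))+((y*4)*(0*z))))

Derivation:
Start: ((2*9)*((y*4)*((1*2)+(0*z))))
Apply SIMPLIFY at L (target: (2*9)): ((2*9)*((y*4)*((1*2)+(0*z)))) -> (18*((y*4)*((1*2)+(0*z))))
Apply DISTRIBUTE at R (target: ((y*4)*((1*2)+(0*z)))): (18*((y*4)*((1*2)+(0*z)))) -> (18*(((y*4)*(1*2))+((y*4)*(0*z))))
Apply DISTRIBUTE at root (target: (18*(((y*4)*(1*2))+((y*4)*(0*z))))): (18*(((y*4)*(1*2))+((y*4)*(0*z)))) -> ((18*((y*4)*(1*2)))+(18*((y*4)*(0*z))))
Apply FACTOR at root (target: ((18*((y*4)*(1*2)))+(18*((y*4)*(0*z))))): ((18*((y*4)*(1*2)))+(18*((y*4)*(0*z)))) -> (18*(((y*4)*(1*2))+((y*4)*(0*z))))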